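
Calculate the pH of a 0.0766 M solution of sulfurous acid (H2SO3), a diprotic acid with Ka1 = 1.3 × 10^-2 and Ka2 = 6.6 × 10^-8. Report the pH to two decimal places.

Since Ka1 ≫ Ka2, the first ionization dominates [H+].
Ka1 = x²/(0.0766 − x) = 1.3 × 10^-2
Solving the quadratic: x = (−Ka1 + √(Ka1² + 4·Ka1·C₀))/2 = 2.57 × 10^-2 M
pH = −log(2.57 × 10^-2) = 1.59

pH = 1.59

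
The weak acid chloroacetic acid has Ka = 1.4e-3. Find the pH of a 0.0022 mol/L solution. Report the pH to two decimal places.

pH = 2.92

ClCH2COOH ⇌ ClCH2COO- + H+
From the ICE table, Ka = x²/(0.0022 − x) = 1.4 × 10^-3.
Here C₀/Ka ≈ 1.57, so the small-x approximation fails. Use the quadratic:
x = [−0.0014 + √(0.0014² + 1.23e-05)]/2 = 1.19 × 10^-3 M
pH = −log[H+] = −log(1.19 × 10^-3) = 2.92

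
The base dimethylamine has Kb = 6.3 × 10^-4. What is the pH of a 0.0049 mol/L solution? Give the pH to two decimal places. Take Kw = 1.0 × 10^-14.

(CH3)2NH + H2O ⇌ (CH3)2NH2+ + OH-
From the ICE table, Kb = x²/(0.0049 − x) = 6.3 × 10^-4.
The 5% rule fails; solving x² + Kb·x − Kb·C₀ = 0 exactly:
x = [−0.00063 + √(0.00063² + 1.23e-05)]/2 = 1.47 × 10^-3 M
pOH = 2.83, so pH = 14.00 − pOH = 11.17

pH = 11.17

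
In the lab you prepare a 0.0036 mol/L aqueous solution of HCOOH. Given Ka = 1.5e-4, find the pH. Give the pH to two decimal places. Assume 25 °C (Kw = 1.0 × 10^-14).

HCOOH ⇌ HCOO- + H+
From the ICE table, Ka = x²/(0.0036 − x) = 1.5 × 10^-4.
x is not negligible relative to C₀; solve x² + 0.00015·x − 5.4e-07 = 0.
x = [−0.00015 + √(0.00015² + 2.16e-06)]/2 = 6.64 × 10^-4 M
pH = −log(6.64 × 10^-4) = 3.18

pH = 3.18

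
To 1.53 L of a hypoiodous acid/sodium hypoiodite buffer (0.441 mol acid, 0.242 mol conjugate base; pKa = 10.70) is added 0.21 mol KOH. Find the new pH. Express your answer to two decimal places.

OH- converts HOI to OI-: HOI → 0.231 mol, OI- → 0.452 mol.
pH = pKa + log(n_OI-/n_HOI) = 10.70 + log(0.452/0.231) = 10.70 + (+0.292)

pH = 10.99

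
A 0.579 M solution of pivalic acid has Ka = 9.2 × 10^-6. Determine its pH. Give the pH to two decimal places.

pH = 2.64

(CH3)3CCOOH ⇌ (CH3)3CCOO- + H+
Ka = [H+]²/(0.579 − [H+]) = 9.2 × 10^-6
Neglecting [H+] in the denominator: [H+] = √(9.2 × 10^-6 × 0.579) = 2.31 × 10^-3 M
([H+]/C₀ = 0.4% < 5%, so the approximation holds.)
pH = −log(2.31 × 10^-3) = 2.64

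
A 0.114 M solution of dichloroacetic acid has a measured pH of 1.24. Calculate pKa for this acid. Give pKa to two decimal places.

[H+] = 10^(-1.24) = 5.75 × 10^-2 M
At equilibrium [HA] = 0.114 − 5.75 × 10^-2 = 5.65 × 10^-2 M
Ka = [H+][A-]/[HA] = (5.75 × 10^-2)² / 5.65 × 10^-2 = 5.85 × 10^-2
pKa = -log(5.85 × 10^-2) = 1.23

pKa = 1.23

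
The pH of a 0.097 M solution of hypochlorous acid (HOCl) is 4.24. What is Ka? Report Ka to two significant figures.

Ka = 3.4 × 10^-8

[H+] = 10^(-4.24) = 5.75 × 10^-5 M
At equilibrium [HA] = 0.097 − 5.75 × 10^-5 = 9.69 × 10^-2 M
Ka = [H+][A-]/[HA] = (5.75 × 10^-5)² / 9.69 × 10^-2 = 3.4 × 10^-8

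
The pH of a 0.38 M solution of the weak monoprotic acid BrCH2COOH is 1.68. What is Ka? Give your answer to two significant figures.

Ka = 1.2 × 10^-3

[H+] = 10^(-1.68) = 2.09 × 10^-2 M
At equilibrium [HA] = 0.38 − 2.09 × 10^-2 = 3.59 × 10^-1 M
Ka = [H+][A-]/[HA] = (2.09 × 10^-2)² / 3.59 × 10^-1 = 1.2 × 10^-3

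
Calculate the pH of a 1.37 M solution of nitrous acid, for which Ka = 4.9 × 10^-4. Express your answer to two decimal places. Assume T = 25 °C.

HNO2 ⇌ NO2- + H+
Ka = x²/(1.37 − x) = 4.9 × 10^-4
Neglecting x in the denominator: x = √(4.9 × 10^-4 × 1.37) = 2.59 × 10^-2 M
pH = −log(2.59 × 10^-2) = 1.59

pH = 1.59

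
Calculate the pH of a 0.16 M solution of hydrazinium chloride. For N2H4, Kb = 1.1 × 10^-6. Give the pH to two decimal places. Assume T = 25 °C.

pH = 4.42

N2H5+ is the conjugate acid of the weak base N2H4.
Ka = Kw/Kb = 1.0×10^-14 / 1.1 × 10^-6 = 9.09 × 10^-9
From the ICE table, Ka = x²/(0.16 − x) = 9.09 × 10^-9.
Since Ka ≪ C₀, x ≈ √(Ka·C₀) = 3.81 × 10^-5 M.
(x/C₀ = 0.024% < 5%, so the approximation holds.)
pH = −log[H+] = −log(3.81 × 10^-5) = 4.42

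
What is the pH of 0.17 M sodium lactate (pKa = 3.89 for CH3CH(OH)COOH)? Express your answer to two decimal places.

pH = 8.56

CH3CH(OH)COO- is the conjugate base of the weak acid CH3CH(OH)COOH.
Ka = 10^(−3.89) = 1.29 × 10^-4
Kb = Kw/Ka = 1.0×10^-14 / 1.29 × 10^-4 = 7.75 × 10^-11
From the ICE table, Kb = x²/(0.17 − x) = 7.75 × 10^-11.
Assume x ≪ 0.17: x ≈ √(7.75 × 10^-11 × 0.17) = 3.63 × 10^-6 M
Check: 0.0021% ionized — well under 5%, approximation valid.
pOH = 5.44, so pH = 14.00 − pOH = 8.56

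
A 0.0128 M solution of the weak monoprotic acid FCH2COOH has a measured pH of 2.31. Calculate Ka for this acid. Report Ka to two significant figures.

Ka = 3.0 × 10^-3

[H+] = 10^(-2.31) = 4.90 × 10^-3 M
At equilibrium [HA] = 0.0128 − 4.90 × 10^-3 = 7.90 × 10^-3 M
Ka = [H+][A-]/[HA] = (4.90 × 10^-3)² / 7.90 × 10^-3 = 3.0 × 10^-3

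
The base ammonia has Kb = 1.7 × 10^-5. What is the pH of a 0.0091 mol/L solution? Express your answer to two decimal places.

NH3 + H2O ⇌ NH4+ + OH-
From the ICE table, Kb = x²/(0.0091 − x) = 1.7 × 10^-5.
Since Kb ≪ C₀, x ≈ √(Kb·C₀) = 3.93 × 10^-4 M.
(x/C₀ = 4.3% < 5%, so the approximation holds.)
pOH = 3.41, so pH = 14.00 − pOH = 10.59

pH = 10.59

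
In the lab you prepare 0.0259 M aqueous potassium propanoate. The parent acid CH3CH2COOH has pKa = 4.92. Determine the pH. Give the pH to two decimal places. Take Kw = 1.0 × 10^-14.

pH = 8.67

CH3CH2COO- is the conjugate base of the weak acid CH3CH2COOH.
Ka = 10^(−4.92) = 1.20 × 10^-5
Kb = Kw/Ka = 1.0×10^-14 / 1.20 × 10^-5 = 8.33 × 10^-10
Let x = [OH-] at equilibrium. Kb = x²/(0.0259 − x).
Assume x ≪ 0.0259: x ≈ √(8.33 × 10^-10 × 0.0259) = 4.64 × 10^-6 M
Check: 0.018% ionized — well under 5%, approximation valid.
pOH = 5.33, so pH = 14.00 − pOH = 8.67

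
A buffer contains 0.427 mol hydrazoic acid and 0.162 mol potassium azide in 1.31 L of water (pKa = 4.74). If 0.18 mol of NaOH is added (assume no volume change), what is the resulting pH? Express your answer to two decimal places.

OH- converts HN3 to N3-: HN3 → 0.247 mol, N3- → 0.342 mol.
Henderson–Hasselbalch with mole ratio 0.342/0.247: pH = 4.74 + (+0.141)

pH = 4.88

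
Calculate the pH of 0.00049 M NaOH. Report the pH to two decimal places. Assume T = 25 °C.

pH = 10.69

NaOH is a strong base; [OH-] = 0.00049 M.
pOH = -log(0.00049) = 3.31
pH = 14.00 - 3.31 = 10.69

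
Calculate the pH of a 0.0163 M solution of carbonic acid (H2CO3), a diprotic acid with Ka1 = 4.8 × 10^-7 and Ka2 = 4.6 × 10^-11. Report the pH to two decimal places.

pH = 4.05

Since Ka1 ≫ Ka2, the first ionization dominates [H+].
Ka1 = x²/(0.0163 − x) = 4.8 × 10^-7
x ≈ √(4.8 × 10^-7 × 0.0163) = 8.85 × 10^-5 M
pH = −log(8.85 × 10^-5) = 4.05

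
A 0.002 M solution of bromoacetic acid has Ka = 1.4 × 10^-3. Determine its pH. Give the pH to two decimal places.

BrCH2COOH ⇌ BrCH2COO- + H+
Ka = x²/(0.002 − x) = 1.4 × 10^-3
The 5% rule fails; solving x² + Ka·x − Ka·C₀ = 0 exactly:
x = (−Ka + √(Ka² + 4·Ka·C₀))/2 = 1.11 × 10^-3 M
pH = −log[H+] = −log(1.11 × 10^-3) = 2.95

pH = 2.95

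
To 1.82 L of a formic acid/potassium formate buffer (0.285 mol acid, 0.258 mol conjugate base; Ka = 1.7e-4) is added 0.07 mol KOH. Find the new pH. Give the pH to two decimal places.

pH = 3.95

OH- converts HCOOH to HCOO-: HCOOH → 0.215 mol, HCOO- → 0.328 mol.
pKa = −log(1.7 × 10^-4) = 3.770
pH = pKa + log([A⁻]/[HA]) = 3.770 + log(0.328/0.215) = 3.770 +0.183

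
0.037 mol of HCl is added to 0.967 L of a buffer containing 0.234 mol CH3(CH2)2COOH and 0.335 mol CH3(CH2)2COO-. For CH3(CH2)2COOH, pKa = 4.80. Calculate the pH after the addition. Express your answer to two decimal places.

Added H+ converts CH3(CH2)2COO- to CH3(CH2)2COOH: CH3(CH2)2COOH → 0.271 mol, CH3(CH2)2COO- → 0.298 mol.
Henderson–Hasselbalch with mole ratio 0.298/0.271: pH = 4.80 + (+0.041)

pH = 4.84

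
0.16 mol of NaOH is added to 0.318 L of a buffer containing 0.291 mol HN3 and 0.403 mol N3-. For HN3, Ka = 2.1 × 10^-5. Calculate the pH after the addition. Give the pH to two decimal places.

After neutralization: n(HN3) = 0.131 mol, n(N3-) = 0.563 mol.
pKa = −log(2.1 × 10^-5) = 4.678
pH = pKa + log([A⁻]/[HA]) = 4.678 + log(0.563/0.131) = 4.678 +0.633

pH = 5.31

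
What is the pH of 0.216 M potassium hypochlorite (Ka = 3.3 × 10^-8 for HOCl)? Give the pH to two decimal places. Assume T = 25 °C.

OCl- is the conjugate base of the weak acid HOCl.
Kb = Kw/Ka = 1.0×10^-14 / 3.3 × 10^-8 = 3.03 × 10^-7
From the ICE table, Kb = x²/(0.216 − x) = 3.03 × 10^-7.
Assume x ≪ 0.216: x ≈ √(3.03 × 10^-7 × 0.216) = 2.56 × 10^-4 M
Check: 0.12% ionized — well under 5%, approximation valid.
pOH = 3.59, so pH = 14.00 − pOH = 10.41

pH = 10.41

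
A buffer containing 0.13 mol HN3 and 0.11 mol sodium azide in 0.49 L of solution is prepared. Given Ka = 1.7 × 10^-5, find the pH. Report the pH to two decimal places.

pH = 4.70

pKa = −log(1.7 × 10^-5) = 4.770
pH = pKa + log([A⁻]/[HA]) = 4.770 + log(0.11/0.13)
pH = 4.770 + (-0.073) = 4.70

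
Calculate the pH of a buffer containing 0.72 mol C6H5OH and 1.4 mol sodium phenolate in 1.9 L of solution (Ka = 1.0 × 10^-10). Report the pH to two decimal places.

pKa = −log(1.0 × 10^-10) = 10.000
pH = pKa + log([A⁻]/[HA]) = 10.000 + log(1.4/0.72)
pH = 10.000 + (+0.289) = 10.29

pH = 10.29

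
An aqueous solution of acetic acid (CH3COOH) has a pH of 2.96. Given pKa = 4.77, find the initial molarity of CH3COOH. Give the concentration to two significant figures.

C₀ = 7.2 × 10^-2 M

[H+] = 10^(-2.96) = 1.10 × 10^-3 M = x
Ka = 10^(−4.77) = 1.70 × 10^-5
Ka = x²/(C₀ − x) ⇒ C₀ = x + x²/Ka
C₀ = 1.10 × 10^-3 + (1.10 × 10^-3)²/(1.70 × 10^-5) = 7.23 × 10^-2 M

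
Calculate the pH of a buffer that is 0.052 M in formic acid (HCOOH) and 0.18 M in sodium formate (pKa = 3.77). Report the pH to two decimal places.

pH = 4.31

Using pH = pKa + log([base]/[acid]) with [base]/[acid] = 0.18/0.052:
pH = 3.77 + (+0.539) = 4.31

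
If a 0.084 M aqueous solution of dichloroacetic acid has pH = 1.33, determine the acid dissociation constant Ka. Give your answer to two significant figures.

Ka = 5.9 × 10^-2

[H+] = 10^(-1.33) = 4.68 × 10^-2 M
At equilibrium [HA] = 0.084 − 4.68 × 10^-2 = 3.72 × 10^-2 M
Ka = [H+][A-]/[HA] = (4.68 × 10^-2)² / 3.72 × 10^-2 = 5.9 × 10^-2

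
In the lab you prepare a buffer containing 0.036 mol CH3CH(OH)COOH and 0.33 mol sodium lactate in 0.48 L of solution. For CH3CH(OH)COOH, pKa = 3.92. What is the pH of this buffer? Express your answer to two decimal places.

pH = 4.88

pH = pKa + log([A⁻]/[HA]) = 3.92 + log(0.33/0.036)
pH = 3.92 + (+0.962) = 4.88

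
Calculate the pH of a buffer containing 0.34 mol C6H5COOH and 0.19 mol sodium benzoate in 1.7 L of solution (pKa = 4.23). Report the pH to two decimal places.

pH = 3.98

Using pH = pKa + log([base]/[acid]) with [base]/[acid] = 0.19/0.34:
pH = 4.23 + (-0.253) = 3.98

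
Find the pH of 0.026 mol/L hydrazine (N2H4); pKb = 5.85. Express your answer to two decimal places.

N2H4 + H2O ⇌ N2H5+ + OH-
Kb = 10^(−5.85) = 1.41 × 10^-6
Kb = x²/(0.026 − x) = 1.41 × 10^-6
Since Kb ≪ C₀, x ≈ √(Kb·C₀) = 1.91 × 10^-4 M.
pOH = 3.72, so pH = 14.00 − pOH = 10.28

pH = 10.28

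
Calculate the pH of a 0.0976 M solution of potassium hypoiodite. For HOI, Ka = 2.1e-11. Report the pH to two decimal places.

pH = 11.82

OI- is the conjugate base of the weak acid HOI.
Kb = Kw/Ka = 1.0×10^-14 / 2.1 × 10^-11 = 4.76 × 10^-4
From the ICE table, Kb = x²/(0.0976 − x) = 4.76 × 10^-4.
x is not negligible relative to C₀; solve x² + 0.000476·x − 4.65e-05 = 0.
x = [−0.000476 + √(0.000476² + 0.000186)]/2 = 6.58 × 10^-3 M
pOH = −log(6.58 × 10^-3) = 2.18; pH = 14.00 − 2.18 = 11.82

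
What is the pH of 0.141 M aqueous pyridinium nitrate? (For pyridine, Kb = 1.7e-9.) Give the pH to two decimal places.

pH = 3.04

C5H5NH+ is the conjugate acid of the weak base C5H5N.
Ka = Kw/Kb = 1.0×10^-14 / 1.7 × 10^-9 = 5.88 × 10^-6
Let x = [H+] at equilibrium. Ka = x²/(0.141 − x).
Assume x ≪ 0.141: x ≈ √(5.88 × 10^-6 × 0.141) = 9.11 × 10^-4 M
pH = −log(9.11 × 10^-4) = 3.04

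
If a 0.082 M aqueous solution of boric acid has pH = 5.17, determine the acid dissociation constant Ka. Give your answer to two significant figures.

[H+] = 10^(-5.17) = 6.76 × 10^-6 M
At equilibrium [HA] = 0.082 − 6.76 × 10^-6 = 8.20 × 10^-2 M
Ka = [H+][A-]/[HA] = (6.76 × 10^-6)² / 8.20 × 10^-2 = 5.6 × 10^-10

Ka = 5.6 × 10^-10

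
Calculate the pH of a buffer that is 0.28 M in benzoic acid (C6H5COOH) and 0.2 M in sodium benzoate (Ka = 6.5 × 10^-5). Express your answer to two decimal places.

pH = 4.04

pKa = −log(6.5 × 10^-5) = 4.187
Henderson–Hasselbalch: pH = pKa + log([C6H5COO-]/[C6H5COOH]) = 4.187 + log(0.2/0.28)
pH = 4.187 + (-0.146) = 4.04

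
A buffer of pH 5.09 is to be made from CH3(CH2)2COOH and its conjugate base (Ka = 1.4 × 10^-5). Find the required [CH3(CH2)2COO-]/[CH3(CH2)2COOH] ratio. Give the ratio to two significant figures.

pKa = -log(1.4 × 10^-5) = 4.854
pH = pKa + log(r) ⇒ log(r) = 5.09 − 4.854 = +0.236
r = [CH3(CH2)2COO-]/[CH3(CH2)2COOH] = 10^(+0.236) = 1.72

ratio = 1.7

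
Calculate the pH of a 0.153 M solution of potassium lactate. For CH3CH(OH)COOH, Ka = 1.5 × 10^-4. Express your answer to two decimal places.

CH3CH(OH)COO- is the conjugate base of the weak acid CH3CH(OH)COOH.
Kb = Kw/Ka = 1.0×10^-14 / 1.5 × 10^-4 = 6.67 × 10^-11
Kb = x²/(0.153 − x) = 6.67 × 10^-11
Since Kb ≪ C₀, x ≈ √(Kb·C₀) = 3.19 × 10^-6 M.
(x/C₀ = 0.0021% < 5%, so the approximation holds.)
pOH = 5.50, so pH = 14.00 − pOH = 8.50

pH = 8.50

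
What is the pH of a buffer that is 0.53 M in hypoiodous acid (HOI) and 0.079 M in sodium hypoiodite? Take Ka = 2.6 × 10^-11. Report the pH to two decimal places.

pKa = −log(2.6 × 10^-11) = 10.585
Using pH = pKa + log([base]/[acid]) with [base]/[acid] = 0.079/0.53:
pH = 10.585 + (-0.827) = 9.76

pH = 9.76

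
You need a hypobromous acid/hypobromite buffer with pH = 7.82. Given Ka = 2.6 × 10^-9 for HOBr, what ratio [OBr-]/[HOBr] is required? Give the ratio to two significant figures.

pKa = -log(2.6 × 10^-9) = 8.585
pH = pKa + log(r) ⇒ log(r) = 7.82 − 8.585 = -0.765
r = [OBr-]/[HOBr] = 10^(-0.765) = 0.172

ratio = 0.17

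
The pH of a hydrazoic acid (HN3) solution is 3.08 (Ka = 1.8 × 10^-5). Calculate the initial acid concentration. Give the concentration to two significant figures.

C₀ = 3.9 × 10^-2 M

[H+] = 10^(-3.08) = 8.32 × 10^-4 M = x
Ka = x²/(C₀ − x) ⇒ C₀ = x + x²/Ka
C₀ = 8.32 × 10^-4 + (8.32 × 10^-4)²/(1.8 × 10^-5) = 3.93 × 10^-2 M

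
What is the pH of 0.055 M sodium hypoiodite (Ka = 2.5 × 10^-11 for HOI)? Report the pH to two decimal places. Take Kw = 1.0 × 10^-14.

OI- is the conjugate base of the weak acid HOI.
Kb = Kw/Ka = 1.0×10^-14 / 2.5 × 10^-11 = 4.00 × 10^-4
From the ICE table, Kb = [OH-]²/(0.055 − [OH-]) = 4.00 × 10^-4.
The 5% rule fails; solving [OH-]² + Kb·[OH-] − Kb·C₀ = 0 exactly:
[OH-] = [−0.0004 + √(0.0004² + 8.8e-05)]/2 = 4.49 × 10^-3 M
pOH = −log(4.49 × 10^-3) = 2.35; pH = 14.00 − 2.35 = 11.65

pH = 11.65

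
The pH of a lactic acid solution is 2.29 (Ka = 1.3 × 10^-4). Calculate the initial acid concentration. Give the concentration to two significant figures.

[H+] = 10^(-2.29) = 5.13 × 10^-3 M = x
Ka = x²/(C₀ − x) ⇒ C₀ = x + x²/Ka
C₀ = 5.13 × 10^-3 + (5.13 × 10^-3)²/(1.3 × 10^-4) = 2.08 × 10^-1 M

C₀ = 2.1 × 10^-1 M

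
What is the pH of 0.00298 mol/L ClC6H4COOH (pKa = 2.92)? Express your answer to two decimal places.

ClC6H4COOH ⇌ ClC6H4COO- + H+
Ka = 10^(−2.92) = 1.20 × 10^-3
From the ICE table, Ka = [H+]²/(0.00298 − [H+]) = 1.20 × 10^-3.
Here C₀/Ka ≈ 2.48, so the small-[H+] approximation fails. Use the quadratic:
[H+] = [−0.0012 + √(0.0012² + 1.43e-05)]/2 = 1.38 × 10^-3 M
pH = −log[H+] = −log(1.38 × 10^-3) = 2.86

pH = 2.86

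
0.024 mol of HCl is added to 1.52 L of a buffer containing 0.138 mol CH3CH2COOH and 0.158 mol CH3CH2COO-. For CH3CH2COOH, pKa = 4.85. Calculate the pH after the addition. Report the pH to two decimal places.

pH = 4.77

After neutralization: n(CH3CH2COOH) = 0.162 mol, n(CH3CH2COO-) = 0.134 mol.
pH = pKa + log([A⁻]/[HA]) = 4.85 + log(0.134/0.162) = 4.85 -0.082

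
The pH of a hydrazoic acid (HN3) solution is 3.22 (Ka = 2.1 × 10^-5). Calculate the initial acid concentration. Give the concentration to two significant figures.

[H+] = 10^(-3.22) = 6.03 × 10^-4 M = x
Ka = x²/(C₀ − x) ⇒ C₀ = x + x²/Ka
C₀ = 6.03 × 10^-4 + (6.03 × 10^-4)²/(2.1 × 10^-5) = 1.79 × 10^-2 M

C₀ = 1.8 × 10^-2 M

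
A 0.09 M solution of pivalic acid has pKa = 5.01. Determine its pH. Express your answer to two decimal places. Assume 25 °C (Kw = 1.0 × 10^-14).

(CH3)3CCOOH ⇌ (CH3)3CCOO- + H+
Ka = 10^(−5.01) = 9.77 × 10^-6
From the ICE table, Ka = [H+]²/(0.09 − [H+]) = 9.77 × 10^-6.
Neglecting [H+] in the denominator: [H+] = √(9.77 × 10^-6 × 0.09) = 9.38 × 10^-4 M
pH = −log(9.38 × 10^-4) = 3.03

pH = 3.03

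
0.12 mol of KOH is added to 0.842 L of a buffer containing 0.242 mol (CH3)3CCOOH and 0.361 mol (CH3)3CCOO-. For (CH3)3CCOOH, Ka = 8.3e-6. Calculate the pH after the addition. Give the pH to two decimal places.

After neutralization: n((CH3)3CCOOH) = 0.122 mol, n((CH3)3CCOO-) = 0.481 mol.
pKa = −log(8.3 × 10^-6) = 5.081
pH = pKa + log(n_(CH3)3CCOO-/n_(CH3)3CCOOH) = 5.081 + log(0.481/0.122) = 5.081 + (+0.596)

pH = 5.68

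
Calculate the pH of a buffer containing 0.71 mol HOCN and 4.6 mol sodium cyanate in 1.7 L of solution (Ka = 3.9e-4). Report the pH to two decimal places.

pH = 4.22

pKa = −log(3.9 × 10^-4) = 3.409
Henderson–Hasselbalch: pH = pKa + log([OCN-]/[HOCN]) = 3.409 + log(4.6/0.71)
pH = 3.409 + (+0.811) = 4.22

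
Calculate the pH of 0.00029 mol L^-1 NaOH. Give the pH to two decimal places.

pH = 10.46

NaOH is a strong base; [OH-] = 0.00029 M.
pOH = -log(0.00029) = 3.54
pH = 14.00 - 3.54 = 10.46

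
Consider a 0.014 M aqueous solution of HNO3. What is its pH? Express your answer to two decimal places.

HNO3 is a strong acid and dissociates completely, so [H+] = 0.014 M.
pH = -log(0.014) = 1.85

pH = 1.85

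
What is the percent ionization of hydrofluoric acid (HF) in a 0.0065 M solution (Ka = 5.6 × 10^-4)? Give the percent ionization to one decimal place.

HF ⇌ F- + H+; let x = [H+] at equilibrium.
Ka = x²/(C₀ − x); solving the quadratic gives x = 1.65 × 10^-3 M.
% ionization = x/C₀ × 100% = 1.65 × 10^-3/0.0065 × 100% = 25.4%

25.4%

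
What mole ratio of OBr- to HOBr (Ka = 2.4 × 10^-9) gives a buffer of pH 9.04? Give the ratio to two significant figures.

pKa = -log(2.4 × 10^-9) = 8.620
pH = pKa + log(r) ⇒ log(r) = 9.04 − 8.620 = +0.420
r = [OBr-]/[HOBr] = 10^(+0.420) = 2.63

ratio = 2.6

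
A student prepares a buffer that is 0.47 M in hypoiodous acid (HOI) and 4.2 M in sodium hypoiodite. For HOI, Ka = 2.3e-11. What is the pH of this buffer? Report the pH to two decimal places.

pH = 11.59

pKa = −log(2.3 × 10^-11) = 10.638
Henderson–Hasselbalch: pH = pKa + log([OI-]/[HOI]) = 10.638 + log(4.2/0.47)
pH = 10.638 + (+0.951) = 11.59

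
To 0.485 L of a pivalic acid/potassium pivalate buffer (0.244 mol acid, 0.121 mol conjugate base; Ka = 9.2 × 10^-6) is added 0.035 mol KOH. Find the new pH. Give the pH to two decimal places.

OH- converts (CH3)3CCOOH to (CH3)3CCOO-: (CH3)3CCOOH → 0.209 mol, (CH3)3CCOO- → 0.156 mol.
pKa = −log(9.2 × 10^-6) = 5.036
pH = pKa + log(n_(CH3)3CCOO-/n_(CH3)3CCOOH) = 5.036 + log(0.156/0.209) = 5.036 + (-0.127)

pH = 4.91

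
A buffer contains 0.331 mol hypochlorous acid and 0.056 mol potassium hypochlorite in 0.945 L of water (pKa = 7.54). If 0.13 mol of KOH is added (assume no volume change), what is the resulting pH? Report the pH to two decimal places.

OH- converts HOCl to OCl-: HOCl → 0.201 mol, OCl- → 0.186 mol.
Henderson–Hasselbalch with mole ratio 0.186/0.201: pH = 7.54 + (-0.034)

pH = 7.51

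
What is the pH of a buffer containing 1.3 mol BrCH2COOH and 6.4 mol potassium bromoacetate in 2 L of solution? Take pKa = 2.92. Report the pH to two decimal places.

Henderson–Hasselbalch: pH = pKa + log([BrCH2COO-]/[BrCH2COOH]) = 2.92 + log(6.4/1.3)
pH = 2.92 + (+0.692) = 3.61

pH = 3.61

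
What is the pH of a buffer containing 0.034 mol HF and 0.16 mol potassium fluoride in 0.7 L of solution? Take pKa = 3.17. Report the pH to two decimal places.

pH = 3.84

Henderson–Hasselbalch: pH = pKa + log([F-]/[HF]) = 3.17 + log(0.16/0.034)
pH = 3.17 + (+0.673) = 3.84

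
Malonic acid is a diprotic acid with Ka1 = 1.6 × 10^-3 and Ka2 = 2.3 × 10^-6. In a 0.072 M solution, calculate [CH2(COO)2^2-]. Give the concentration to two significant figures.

First ionization gives [H+] ≈ [CH2(COOH)COO-] = 9.96 × 10^-3 M.
Second step: Ka2 = [H+][CH2(COO)2^2-]/[CH2(COOH)COO-] ≈ [CH2(COO)2^2-] (since [H+] ≈ [CH2(COOH)COO-]).
So [CH2(COO)2^2-] ≈ Ka2.

2.3 × 10^-6 M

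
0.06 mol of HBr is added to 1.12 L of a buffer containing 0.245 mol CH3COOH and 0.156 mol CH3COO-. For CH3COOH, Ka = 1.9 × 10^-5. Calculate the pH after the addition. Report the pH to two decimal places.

After neutralization: n(CH3COOH) = 0.305 mol, n(CH3COO-) = 0.096 mol.
pKa = −log(1.9 × 10^-5) = 4.721
Henderson–Hasselbalch with mole ratio 0.096/0.305: pH = 4.721 + (-0.502)

pH = 4.22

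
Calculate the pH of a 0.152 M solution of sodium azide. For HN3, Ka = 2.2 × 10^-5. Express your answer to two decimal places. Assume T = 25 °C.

pH = 8.92

N3- is the conjugate base of the weak acid HN3.
Kb = Kw/Ka = 1.0×10^-14 / 2.2 × 10^-5 = 4.55 × 10^-10
From the ICE table, Kb = x²/(0.152 − x) = 4.55 × 10^-10.
Assume x ≪ 0.152: x ≈ √(4.55 × 10^-10 × 0.152) = 8.32 × 10^-6 M
pOH = 5.08, so pH = 14.00 − pOH = 8.92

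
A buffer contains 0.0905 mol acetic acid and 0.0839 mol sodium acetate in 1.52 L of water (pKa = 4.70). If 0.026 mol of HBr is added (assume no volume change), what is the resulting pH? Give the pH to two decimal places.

Added H+ converts CH3COO- to CH3COOH: CH3COOH → 0.116 mol, CH3COO- → 0.0579 mol.
Henderson–Hasselbalch with mole ratio 0.0579/0.116: pH = 4.70 + (-0.302)

pH = 4.40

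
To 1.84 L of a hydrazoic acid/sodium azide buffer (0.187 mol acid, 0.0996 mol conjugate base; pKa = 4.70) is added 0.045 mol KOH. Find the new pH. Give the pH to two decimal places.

pH = 4.71

After neutralization: n(HN3) = 0.142 mol, n(N3-) = 0.145 mol.
Henderson–Hasselbalch with mole ratio 0.145/0.142: pH = 4.70 + (+0.009)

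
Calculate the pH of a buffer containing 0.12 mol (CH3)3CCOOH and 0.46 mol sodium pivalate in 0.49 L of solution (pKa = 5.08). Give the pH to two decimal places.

pH = 5.66

Using pH = pKa + log([base]/[acid]) with [base]/[acid] = 0.46/0.12:
pH = 5.08 + (+0.584) = 5.66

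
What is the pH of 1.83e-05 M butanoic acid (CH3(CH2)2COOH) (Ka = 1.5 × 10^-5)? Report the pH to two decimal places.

pH = 4.97

CH3(CH2)2COOH ⇌ CH3(CH2)2COO- + H+
From the ICE table, Ka = [H+]²/(1.83e-05 − [H+]) = 1.5 × 10^-5.
[H+] is not negligible relative to C₀; solve [H+]² + 1.5e-05·[H+] − 2.75e-10 = 0.
[H+] = (−Ka + √(Ka² + 4·Ka·C₀))/2 = 1.07 × 10^-5 M
pH = −log(1.07 × 10^-5) = 4.97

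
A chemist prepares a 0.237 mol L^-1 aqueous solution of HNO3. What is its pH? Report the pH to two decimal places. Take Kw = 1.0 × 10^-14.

HNO3 is a strong acid and dissociates completely, so [H+] = 0.237 M.
pH = -log(0.237) = 0.63

pH = 0.63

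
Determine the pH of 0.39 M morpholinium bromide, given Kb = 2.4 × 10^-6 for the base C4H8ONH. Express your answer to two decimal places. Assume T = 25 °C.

C4H8ONH2+ is the conjugate acid of the weak base C4H8ONH.
Ka = Kw/Kb = 1.0×10^-14 / 2.4 × 10^-6 = 4.17 × 10^-9
Ka = [H+]²/(0.39 − [H+]) = 4.17 × 10^-9
Neglecting [H+] in the denominator: [H+] = √(4.17 × 10^-9 × 0.39) = 4.03 × 10^-5 M
Check: 0.01% ionized — well under 5%, approximation valid.
pH = −log(4.03 × 10^-5) = 4.39

pH = 4.39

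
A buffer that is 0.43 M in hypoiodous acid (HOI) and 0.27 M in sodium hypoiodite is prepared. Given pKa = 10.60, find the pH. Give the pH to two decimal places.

Henderson–Hasselbalch: pH = pKa + log([OI-]/[HOI]) = 10.60 + log(0.27/0.43)
pH = 10.60 + (-0.202) = 10.40

pH = 10.40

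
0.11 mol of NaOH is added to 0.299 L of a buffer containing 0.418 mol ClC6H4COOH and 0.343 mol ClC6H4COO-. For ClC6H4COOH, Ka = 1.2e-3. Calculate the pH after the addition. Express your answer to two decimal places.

pH = 3.09

After neutralization: n(ClC6H4COOH) = 0.308 mol, n(ClC6H4COO-) = 0.453 mol.
pKa = −log(1.2 × 10^-3) = 2.921
pH = pKa + log(n_ClC6H4COO-/n_ClC6H4COOH) = 2.921 + log(0.453/0.308) = 2.921 + (+0.168)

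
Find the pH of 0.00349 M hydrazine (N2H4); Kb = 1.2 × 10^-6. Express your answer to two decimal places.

N2H4 + H2O ⇌ N2H5+ + OH-
From the ICE table, Kb = [OH-]²/(0.00349 − [OH-]) = 1.2 × 10^-6.
Assume [OH-] ≪ 0.00349: [OH-] ≈ √(1.2 × 10^-6 × 0.00349) = 6.47 × 10^-5 M
([OH-]/C₀ = 1.9% < 5%, so the approximation holds.)
pOH = −log(6.47 × 10^-5) = 4.19; pH = 14.00 − 4.19 = 9.81

pH = 9.81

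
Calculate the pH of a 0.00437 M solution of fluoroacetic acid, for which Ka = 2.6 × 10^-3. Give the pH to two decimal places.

pH = 2.64

FCH2COOH ⇌ FCH2COO- + H+
From the ICE table, Ka = [H+]²/(0.00437 − [H+]) = 2.6 × 10^-3.
[H+] is not negligible relative to C₀; solve [H+]² + 0.0026·[H+] − 1.14e-05 = 0.
[H+] = (−Ka + √(Ka² + 4·Ka·C₀))/2 = 2.31 × 10^-3 M
pH = −log(2.31 × 10^-3) = 2.64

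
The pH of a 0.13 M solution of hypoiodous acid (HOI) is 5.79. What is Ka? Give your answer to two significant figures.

Ka = 2.0 × 10^-11

[H+] = 10^(-5.79) = 1.62 × 10^-6 M
At equilibrium [HA] = 0.13 − 1.62 × 10^-6 = 1.30 × 10^-1 M
Ka = [H+][A-]/[HA] = (1.62 × 10^-6)² / 1.30 × 10^-1 = 2.0 × 10^-11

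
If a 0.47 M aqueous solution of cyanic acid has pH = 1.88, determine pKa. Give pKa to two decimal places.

pKa = 3.42

[H+] = 10^(-1.88) = 1.32 × 10^-2 M
At equilibrium [HA] = 0.47 − 1.32 × 10^-2 = 4.57 × 10^-1 M
Ka = [H+][A-]/[HA] = (1.32 × 10^-2)² / 4.57 × 10^-1 = 3.81 × 10^-4
pKa = -log(3.81 × 10^-4) = 3.42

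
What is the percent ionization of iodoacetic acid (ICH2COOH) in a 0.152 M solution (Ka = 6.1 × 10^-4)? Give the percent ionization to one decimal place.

6.1%

ICH2COOH ⇌ ICH2COO- + H+; let x = [H+] at equilibrium.
Ka = x²/(C₀ − x); solving the quadratic gives x = 9.33 × 10^-3 M.
Fraction ionized = 9.33 × 10^-3 / 0.152 = 0.0614 → 6.1%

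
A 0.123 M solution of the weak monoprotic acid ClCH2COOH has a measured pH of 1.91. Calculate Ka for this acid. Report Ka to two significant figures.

Ka = 1.4 × 10^-3

[H+] = 10^(-1.91) = 1.23 × 10^-2 M
At equilibrium [HA] = 0.123 − 1.23 × 10^-2 = 1.11 × 10^-1 M
Ka = [H+][A-]/[HA] = (1.23 × 10^-2)² / 1.11 × 10^-1 = 1.4 × 10^-3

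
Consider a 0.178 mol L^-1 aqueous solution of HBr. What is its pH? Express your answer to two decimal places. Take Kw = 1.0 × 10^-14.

pH = 0.75

HBr is a strong acid and dissociates completely, so [H+] = 0.178 M.
pH = -log(0.178) = 0.75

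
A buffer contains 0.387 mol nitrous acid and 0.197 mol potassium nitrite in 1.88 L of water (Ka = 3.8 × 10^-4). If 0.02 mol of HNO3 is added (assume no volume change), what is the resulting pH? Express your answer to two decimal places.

pH = 3.06

After neutralization: n(HNO2) = 0.407 mol, n(NO2-) = 0.177 mol.
pKa = −log(3.8 × 10^-4) = 3.420
pH = pKa + log([A⁻]/[HA]) = 3.420 + log(0.177/0.407) = 3.420 -0.362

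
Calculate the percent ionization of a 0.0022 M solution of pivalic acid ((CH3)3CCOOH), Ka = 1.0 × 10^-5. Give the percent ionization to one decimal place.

(CH3)3CCOOH ⇌ (CH3)3CCOO- + H+; let x = [H+] at equilibrium.
Ka = x²/(C₀ − x); solving the quadratic gives x = 1.43 × 10^-4 M.
Fraction ionized = 1.43 × 10^-4 / 0.0022 = 0.0650 → 6.5%

6.5%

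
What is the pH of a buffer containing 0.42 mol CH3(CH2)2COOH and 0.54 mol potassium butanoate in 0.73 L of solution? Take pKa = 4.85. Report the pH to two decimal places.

Using pH = pKa + log([base]/[acid]) with [base]/[acid] = 0.54/0.42:
pH = 4.85 + (+0.109) = 4.96

pH = 4.96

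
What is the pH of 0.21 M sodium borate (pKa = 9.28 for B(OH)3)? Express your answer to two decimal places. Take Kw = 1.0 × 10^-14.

pH = 11.30

B(OH)4- is the conjugate base of the weak acid B(OH)3.
Ka = 10^(−9.28) = 5.25 × 10^-10
Kb = Kw/Ka = 1.0×10^-14 / 5.25 × 10^-10 = 1.90 × 10^-5
Kb = [OH-]²/(0.21 − [OH-]) = 1.90 × 10^-5
Neglecting [OH-] in the denominator: [OH-] = √(1.90 × 10^-5 × 0.21) = 2.00 × 10^-3 M
Check: 0.95% ionized — well under 5%, approximation valid.
pOH = −log(2.00 × 10^-3) = 2.70; pH = 14.00 − 2.70 = 11.30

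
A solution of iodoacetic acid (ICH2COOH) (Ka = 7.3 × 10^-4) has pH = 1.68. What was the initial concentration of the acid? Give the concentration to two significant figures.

C₀ = 6.2 × 10^-1 M

[H+] = 10^(-1.68) = 2.09 × 10^-2 M = x
Ka = x²/(C₀ − x) ⇒ C₀ = x + x²/Ka
C₀ = 2.09 × 10^-2 + (2.09 × 10^-2)²/(7.3 × 10^-4) = 6.19 × 10^-1 M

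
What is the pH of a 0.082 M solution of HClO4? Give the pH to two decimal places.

pH = 1.09

HClO4 is a strong acid and dissociates completely, so [H+] = 0.082 M.
pH = -log(0.082) = 1.09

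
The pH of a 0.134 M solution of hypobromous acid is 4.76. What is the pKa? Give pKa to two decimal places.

pKa = 8.65

[H+] = 10^(-4.76) = 1.74 × 10^-5 M
At equilibrium [HA] = 0.134 − 1.74 × 10^-5 = 1.34 × 10^-1 M
Ka = [H+][A-]/[HA] = (1.74 × 10^-5)² / 1.34 × 10^-1 = 2.26 × 10^-9
pKa = -log(2.26 × 10^-9) = 8.65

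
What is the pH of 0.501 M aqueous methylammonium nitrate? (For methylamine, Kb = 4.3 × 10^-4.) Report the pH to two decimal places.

CH3NH3+ is the conjugate acid of the weak base CH3NH2.
Ka = Kw/Kb = 1.0×10^-14 / 4.3 × 10^-4 = 2.33 × 10^-11
From the ICE table, Ka = [H+]²/(0.501 − [H+]) = 2.33 × 10^-11.
Since Ka ≪ C₀, [H+] ≈ √(Ka·C₀) = 3.42 × 10^-6 M.
([H+]/C₀ = 0.00068% < 5%, so the approximation holds.)
pH = −log(3.42 × 10^-6) = 5.47

pH = 5.47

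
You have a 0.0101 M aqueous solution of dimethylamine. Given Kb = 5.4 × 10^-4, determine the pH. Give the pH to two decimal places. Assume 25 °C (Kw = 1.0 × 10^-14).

pH = 11.32

(CH3)2NH + H2O ⇌ (CH3)2NH2+ + OH-
Kb = x²/(0.0101 − x) = 5.4 × 10^-4
x is not negligible relative to C₀; solve x² + 0.00054·x − 5.45e-06 = 0.
x = (−Kb + √(Kb² + 4·Kb·C₀))/2 = 2.08 × 10^-3 M
pOH = 2.68, so pH = 14.00 − pOH = 11.32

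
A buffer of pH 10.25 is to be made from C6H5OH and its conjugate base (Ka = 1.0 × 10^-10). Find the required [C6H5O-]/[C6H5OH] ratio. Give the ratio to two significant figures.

ratio = 1.8

pKa = -log(1.0 × 10^-10) = 10.000
pH = pKa + log(r) ⇒ log(r) = 10.25 − 10.000 = +0.250
r = [C6H5O-]/[C6H5OH] = 10^(+0.250) = 1.78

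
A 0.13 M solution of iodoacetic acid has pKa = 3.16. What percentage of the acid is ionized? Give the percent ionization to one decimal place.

ICH2COOH ⇌ ICH2COO- + H+; let x = [H+] at equilibrium.
Ka = 10^(−3.16) = 6.92 × 10^-4
Ka = x²/(C₀ − x); solving the quadratic gives x = 9.15 × 10^-3 M.
% ionization = x/C₀ × 100% = 9.15 × 10^-3/0.13 × 100% = 7.0%

7.0%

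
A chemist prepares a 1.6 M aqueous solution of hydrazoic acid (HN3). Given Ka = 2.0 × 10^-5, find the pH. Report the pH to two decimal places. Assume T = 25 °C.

pH = 2.25

HN3 ⇌ N3- + H+
Let x = [H+] at equilibrium. Ka = x²/(1.6 − x).
Assume x ≪ 1.6: x ≈ √(2.0 × 10^-5 × 1.6) = 5.66 × 10^-3 M
pH = −log(5.66 × 10^-3) = 2.25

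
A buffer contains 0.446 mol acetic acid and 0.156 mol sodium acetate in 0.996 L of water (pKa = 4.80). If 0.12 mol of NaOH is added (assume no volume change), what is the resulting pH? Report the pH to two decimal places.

After neutralization: n(CH3COOH) = 0.326 mol, n(CH3COO-) = 0.276 mol.
Henderson–Hasselbalch with mole ratio 0.276/0.326: pH = 4.80 + (-0.072)

pH = 4.73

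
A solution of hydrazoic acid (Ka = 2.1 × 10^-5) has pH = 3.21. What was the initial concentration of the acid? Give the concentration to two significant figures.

[H+] = 10^(-3.21) = 6.17 × 10^-4 M = x
Ka = x²/(C₀ − x) ⇒ C₀ = x + x²/Ka
C₀ = 6.17 × 10^-4 + (6.17 × 10^-4)²/(2.1 × 10^-5) = 1.87 × 10^-2 M

C₀ = 1.9 × 10^-2 M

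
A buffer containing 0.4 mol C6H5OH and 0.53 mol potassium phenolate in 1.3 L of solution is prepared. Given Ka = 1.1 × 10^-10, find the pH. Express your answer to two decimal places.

pKa = −log(1.1 × 10^-10) = 9.959
Using pH = pKa + log([base]/[acid]) with [base]/[acid] = 0.53/0.4:
pH = 9.959 + (+0.122) = 10.08

pH = 10.08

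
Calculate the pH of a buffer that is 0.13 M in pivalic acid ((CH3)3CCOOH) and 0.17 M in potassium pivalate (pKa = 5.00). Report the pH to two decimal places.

pH = 5.12

pH = pKa + log([A⁻]/[HA]) = 5.00 + log(0.17/0.13)
pH = 5.00 + (+0.117) = 5.12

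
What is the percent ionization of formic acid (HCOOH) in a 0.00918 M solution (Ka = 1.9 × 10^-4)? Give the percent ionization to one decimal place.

HCOOH ⇌ HCOO- + H+; let x = [H+] at equilibrium.
Solve x² + 0.00019x − 1.74e-06 = 0 → x = 1.23 × 10^-3 M
% ionization = x/C₀ × 100% = 1.23 × 10^-3/0.00918 × 100% = 13.4%

13.4%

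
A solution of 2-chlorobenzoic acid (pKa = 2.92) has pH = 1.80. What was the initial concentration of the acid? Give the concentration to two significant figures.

C₀ = 2.2 × 10^-1 M

[H+] = 10^(-1.80) = 1.58 × 10^-2 M = x
Ka = 10^(−2.92) = 1.20 × 10^-3
Ka = x²/(C₀ − x) ⇒ C₀ = x + x²/Ka
C₀ = 1.58 × 10^-2 + (1.58 × 10^-2)²/(1.20 × 10^-3) = 2.24 × 10^-1 M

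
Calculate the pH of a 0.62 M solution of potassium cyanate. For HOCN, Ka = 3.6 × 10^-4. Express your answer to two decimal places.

OCN- is the conjugate base of the weak acid HOCN.
Kb = Kw/Ka = 1.0×10^-14 / 3.6 × 10^-4 = 2.78 × 10^-11
From the ICE table, Kb = [OH-]²/(0.62 − [OH-]) = 2.78 × 10^-11.
Assume [OH-] ≪ 0.62: [OH-] ≈ √(2.78 × 10^-11 × 0.62) = 4.15 × 10^-6 M
pOH = 5.38, so pH = 14.00 − pOH = 8.62

pH = 8.62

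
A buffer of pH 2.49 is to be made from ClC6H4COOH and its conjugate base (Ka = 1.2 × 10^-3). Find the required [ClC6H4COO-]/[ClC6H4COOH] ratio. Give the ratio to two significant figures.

ratio = 0.37

pKa = -log(1.2 × 10^-3) = 2.921
pH = pKa + log(r) ⇒ log(r) = 2.49 − 2.921 = -0.431
r = [ClC6H4COO-]/[ClC6H4COOH] = 10^(-0.431) = 0.371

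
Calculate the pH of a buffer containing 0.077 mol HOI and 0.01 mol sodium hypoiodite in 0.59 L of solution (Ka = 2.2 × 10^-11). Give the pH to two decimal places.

pKa = −log(2.2 × 10^-11) = 10.658
Henderson–Hasselbalch: pH = pKa + log([OI-]/[HOI]) = 10.658 + log(0.01/0.077)
pH = 10.658 + (-0.886) = 9.77

pH = 9.77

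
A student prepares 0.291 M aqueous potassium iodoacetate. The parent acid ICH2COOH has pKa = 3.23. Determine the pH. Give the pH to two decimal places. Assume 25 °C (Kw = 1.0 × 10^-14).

ICH2COO- is the conjugate base of the weak acid ICH2COOH.
Ka = 10^(−3.23) = 5.89 × 10^-4
Kb = Kw/Ka = 1.0×10^-14 / 5.89 × 10^-4 = 1.70 × 10^-11
From the ICE table, Kb = [OH-]²/(0.291 − [OH-]) = 1.70 × 10^-11.
Since Kb ≪ C₀, [OH-] ≈ √(Kb·C₀) = 2.22 × 10^-6 M.
pOH = −log(2.22 × 10^-6) = 5.65; pH = 14.00 − 5.65 = 8.35

pH = 8.35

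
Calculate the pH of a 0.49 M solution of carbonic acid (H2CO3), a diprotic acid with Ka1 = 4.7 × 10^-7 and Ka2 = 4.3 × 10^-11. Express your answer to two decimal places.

pH = 3.32

Ka1 ≫ Ka2, so treat the first dissociation as the only significant source of H+.
Ka1 = x²/(0.49 − x) = 4.7 × 10^-7
x ≈ √(4.7 × 10^-7 × 0.49) = 4.80 × 10^-4 M
pH = −log(4.80 × 10^-4) = 3.32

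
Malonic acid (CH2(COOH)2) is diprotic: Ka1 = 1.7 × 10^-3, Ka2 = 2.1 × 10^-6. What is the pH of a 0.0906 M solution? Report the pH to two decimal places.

Since Ka1 ≫ Ka2, the first ionization dominates [H+].
Ka1 = x²/(0.0906 − x) = 1.7 × 10^-3
Solving the quadratic: x = (−Ka1 + √(Ka1² + 4·Ka1·C₀))/2 = 1.16 × 10^-2 M
pH = −log(1.16 × 10^-2) = 1.94

pH = 1.94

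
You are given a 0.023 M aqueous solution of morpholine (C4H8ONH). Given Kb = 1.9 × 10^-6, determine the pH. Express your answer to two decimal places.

C4H8ONH + H2O ⇌ C4H8ONH2+ + OH-
From the ICE table, Kb = x²/(0.023 − x) = 1.9 × 10^-6.
Since Kb ≪ C₀, x ≈ √(Kb·C₀) = 2.09 × 10^-4 M.
Check: 0.91% ionized — well under 5%, approximation valid.
pOH = 3.68, so pH = 14.00 − pOH = 10.32

pH = 10.32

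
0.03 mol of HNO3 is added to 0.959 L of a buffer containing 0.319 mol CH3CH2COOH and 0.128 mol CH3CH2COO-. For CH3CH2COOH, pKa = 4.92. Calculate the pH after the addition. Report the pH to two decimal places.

Added H+ converts CH3CH2COO- to CH3CH2COOH: CH3CH2COOH → 0.349 mol, CH3CH2COO- → 0.098 mol.
pH = pKa + log(n_CH3CH2COO-/n_CH3CH2COOH) = 4.92 + log(0.098/0.349) = 4.92 + (-0.552)

pH = 4.37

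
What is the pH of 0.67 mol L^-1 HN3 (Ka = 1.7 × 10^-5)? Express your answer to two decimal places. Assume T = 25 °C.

HN3 ⇌ N3- + H+
Ka = [H+]²/(0.67 − [H+]) = 1.7 × 10^-5
Assume [H+] ≪ 0.67: [H+] ≈ √(1.7 × 10^-5 × 0.67) = 3.37 × 10^-3 M
Check: 0.5% ionized — well under 5%, approximation valid.
pH = −log[H+] = −log(3.37 × 10^-3) = 2.47

pH = 2.47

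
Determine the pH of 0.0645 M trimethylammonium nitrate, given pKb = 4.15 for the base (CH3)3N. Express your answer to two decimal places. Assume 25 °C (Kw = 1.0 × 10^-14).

pH = 5.52

(CH3)3NH+ is the conjugate acid of the weak base (CH3)3N.
Kb = 10^(−4.15) = 7.08 × 10^-5
Ka = Kw/Kb = 1.0×10^-14 / 7.08 × 10^-5 = 1.41 × 10^-10
From the ICE table, Ka = x²/(0.0645 − x) = 1.41 × 10^-10.
Since Ka ≪ C₀, x ≈ √(Ka·C₀) = 3.02 × 10^-6 M.
(x/C₀ = 0.0047% < 5%, so the approximation holds.)
pH = −log(3.02 × 10^-6) = 5.52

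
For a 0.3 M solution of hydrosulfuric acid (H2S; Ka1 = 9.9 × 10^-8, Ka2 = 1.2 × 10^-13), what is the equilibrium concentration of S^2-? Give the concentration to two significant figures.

1.2 × 10^-13 M

First ionization gives [H+] ≈ [HS-] = 1.72 × 10^-4 M.
Second step: Ka2 = [H+][S^2-]/[HS-] ≈ [S^2-] (since [H+] ≈ [HS-]).
So [S^2-] ≈ Ka2.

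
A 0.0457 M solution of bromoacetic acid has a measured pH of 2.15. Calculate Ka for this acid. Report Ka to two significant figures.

Ka = 1.3 × 10^-3

[H+] = 10^(-2.15) = 7.08 × 10^-3 M
At equilibrium [HA] = 0.0457 − 7.08 × 10^-3 = 3.86 × 10^-2 M
Ka = [H+][A-]/[HA] = (7.08 × 10^-3)² / 3.86 × 10^-2 = 1.3 × 10^-3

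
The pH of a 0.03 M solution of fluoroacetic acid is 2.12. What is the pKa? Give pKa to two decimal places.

pKa = 2.59

[H+] = 10^(-2.12) = 7.59 × 10^-3 M
At equilibrium [HA] = 0.03 − 7.59 × 10^-3 = 2.24 × 10^-2 M
Ka = [H+][A-]/[HA] = (7.59 × 10^-3)² / 2.24 × 10^-2 = 2.57 × 10^-3
pKa = -log(2.57 × 10^-3) = 2.59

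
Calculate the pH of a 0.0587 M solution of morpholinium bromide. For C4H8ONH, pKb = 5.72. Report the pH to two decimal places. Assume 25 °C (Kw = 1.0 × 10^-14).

C4H8ONH2+ is the conjugate acid of the weak base C4H8ONH.
Kb = 10^(−5.72) = 1.91 × 10^-6
Ka = Kw/Kb = 1.0×10^-14 / 1.91 × 10^-6 = 5.24 × 10^-9
From the ICE table, Ka = x²/(0.0587 − x) = 5.24 × 10^-9.
Since Ka ≪ C₀, x ≈ √(Ka·C₀) = 1.75 × 10^-5 M.
(x/C₀ = 0.03% < 5%, so the approximation holds.)
pH = −log[H+] = −log(1.75 × 10^-5) = 4.76

pH = 4.76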